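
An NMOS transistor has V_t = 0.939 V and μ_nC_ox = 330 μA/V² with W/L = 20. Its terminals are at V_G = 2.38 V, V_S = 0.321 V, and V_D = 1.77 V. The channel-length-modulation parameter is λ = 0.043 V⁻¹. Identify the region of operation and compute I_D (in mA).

V_GS = V_G − V_S = 2.38 − 0.321 = 2.06 V; V_DS = V_D − V_S = 1.77 − 0.321 = 1.45 V.
k_n = μ_nC_ox · (W/L) = 6.6 mA/V².
V_ov = V_GS − V_t = 2.06 − 0.939 = 1.12 V.
Since V_DS = 1.45 V ≥ V_ov = 1.12 V, the device is in saturation.
I_D = ½ k_n V_ov² (1 + λ V_DS) = 0.5 × 6.6 × 1.12² × (1 + 0.043 × 1.45) = 4.4 mA.

Saturation; I_D = 4.40 mA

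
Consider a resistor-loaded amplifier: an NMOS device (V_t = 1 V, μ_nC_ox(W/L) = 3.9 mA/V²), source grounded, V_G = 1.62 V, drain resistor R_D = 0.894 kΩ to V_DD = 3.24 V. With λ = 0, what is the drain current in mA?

V_GS = V_G = 1.62 V, so V_ov = 1.62 − 1 = 0.62 V.
Assume saturation: I_D = ½ k_n V_ov² = 0.5 × 3.9 × 0.62² = 0.75 mA, giving V_DS = V_DD − I_D R_D = 3.24 − 0.75 × 0.894 = 2.57 V.
V_DS = 2.57 V ≥ V_ov = 0.62 V, confirming saturation.

I_D = 0.750 mA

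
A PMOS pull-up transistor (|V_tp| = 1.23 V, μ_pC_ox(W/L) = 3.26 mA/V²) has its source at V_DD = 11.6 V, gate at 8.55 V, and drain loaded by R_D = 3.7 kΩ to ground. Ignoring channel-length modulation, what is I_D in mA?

V_SG = V_DD − V_G = 11.6 − 8.55 = 3.05 V, so V_ov = 3.05 − 1.23 = 1.82 V.
Assume saturation: I_D = ½ k_p V_ov² = 0.5 × 3.26 × 1.82² = 5.4 mA, giving V_SD = V_DD − I_D R_D = 11.6 − 5.4 × 3.7 = -8.38 V.
But -8.38 V < V_ov = 1.82 V, so the device is actually in triode.
In triode I_D = k_p[V_ov V_SD − ½ V_SD²] and I_D = (V_DD − V_SD)/R_D. Equating: 6.03 V_SD² − 22.95 V_SD + 11.6 = 0, giving V_SD = 0.6 V (the root below V_ov).
I_D = (11.6 − 0.6) / 3.7 = 2.97 mA.

I_D = 2.97 mA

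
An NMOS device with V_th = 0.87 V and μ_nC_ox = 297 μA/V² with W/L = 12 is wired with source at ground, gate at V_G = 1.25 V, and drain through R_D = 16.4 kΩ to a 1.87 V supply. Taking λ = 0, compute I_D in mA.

V_GS = V_G = 1.25 V, so V_ov = 1.25 − 0.87 = 0.38 V.
k_n = μ_nC_ox · (W/L) = 3.564 mA/V².
Assume saturation: I_D = ½ k_n V_ov² = 0.5 × 3.564 × 0.38² = 0.257 mA, giving V_DS = V_DD − I_D R_D = 1.87 − 0.257 × 16.4 = -2.35 V.
But -2.35 V < V_ov = 0.38 V, so the device is actually in triode.
In triode I_D = k_n[V_ov V_DS − ½ V_DS²] and I_D = (V_DD − V_DS)/R_D. Equating: 29.2 V_DS² − 23.21 V_DS + 1.87 = 0, giving V_DS = 0.091 V (the root below V_ov).
I_D = (1.87 − 0.091) / 16.4 = 0.108 mA.

I_D = 0.108 mA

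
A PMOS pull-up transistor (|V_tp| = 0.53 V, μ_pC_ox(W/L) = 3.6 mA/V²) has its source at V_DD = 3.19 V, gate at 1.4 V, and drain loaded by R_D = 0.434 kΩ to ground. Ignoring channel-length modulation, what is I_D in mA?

V_SG = V_DD − V_G = 3.19 − 1.4 = 1.79 V, so V_ov = 1.79 − 0.53 = 1.26 V.
Assume saturation: I_D = ½ k_p V_ov² = 0.5 × 3.6 × 1.26² = 2.86 mA, giving V_SD = V_DD − I_D R_D = 3.19 − 2.86 × 0.434 = 1.95 V.
V_SD = 1.95 V ≥ V_ov = 1.26 V, confirming saturation.

I_D = 2.86 mA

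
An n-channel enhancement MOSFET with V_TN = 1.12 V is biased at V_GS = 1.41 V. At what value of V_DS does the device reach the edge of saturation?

The boundary between triode and saturation is V_DS = V_GS − V_TN = V_ov.
V_ov = 1.41 − 1.12 = 0.29 V.

V_DS,sat = 0.290 V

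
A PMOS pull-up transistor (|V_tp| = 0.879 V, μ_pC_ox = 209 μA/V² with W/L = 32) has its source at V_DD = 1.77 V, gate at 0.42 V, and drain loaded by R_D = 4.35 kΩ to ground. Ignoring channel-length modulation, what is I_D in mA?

I_D = 0.375 mA

V_SG = V_DD − V_G = 1.77 − 0.42 = 1.35 V, so V_ov = 1.35 − 0.879 = 0.471 V.
k_p = μ_pC_ox · (W/L) = 6.688 mA/V².
Assume saturation: I_D = ½ k_p V_ov² = 0.5 × 6.688 × 0.471² = 0.742 mA, giving V_SD = V_DD − I_D R_D = 1.77 − 0.742 × 4.35 = -1.46 V.
But -1.46 V < V_ov = 0.471 V, so the device is actually in triode.
In triode I_D = k_p[V_ov V_SD − ½ V_SD²] and I_D = (V_DD − V_SD)/R_D. Equating: 14.5 V_SD² − 14.7 V_SD + 1.77 = 0, giving V_SD = 0.14 V (the root below V_ov).
I_D = (1.77 − 0.14) / 4.35 = 0.375 mA.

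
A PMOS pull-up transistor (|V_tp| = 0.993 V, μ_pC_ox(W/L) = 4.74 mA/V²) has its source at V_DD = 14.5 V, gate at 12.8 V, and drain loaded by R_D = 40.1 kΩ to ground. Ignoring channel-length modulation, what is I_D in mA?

I_D = 0.359 mA

V_SG = V_DD − V_G = 14.5 − 12.8 = 1.7 V, so V_ov = 1.7 − 0.993 = 0.707 V.
Assume saturation: I_D = ½ k_p V_ov² = 0.5 × 4.74 × 0.707² = 1.18 mA, giving V_SD = V_DD − I_D R_D = 14.5 − 1.18 × 40.1 = -33 V.
But -33 V < V_ov = 0.707 V, so the device is actually in triode.
In triode I_D = k_p[V_ov V_SD − ½ V_SD²] and I_D = (V_DD − V_SD)/R_D. Equating: 95 V_SD² − 135.4 V_SD + 14.5 = 0, giving V_SD = 0.117 V (the root below V_ov).
I_D = (14.5 − 0.117) / 40.1 = 0.359 mA.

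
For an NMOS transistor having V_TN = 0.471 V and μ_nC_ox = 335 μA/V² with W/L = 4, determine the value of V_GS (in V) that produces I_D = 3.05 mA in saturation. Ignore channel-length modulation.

V_GS = 2.60 V

k_n = μ_nC_ox · (W/L) = 1.34 mA/V².
In saturation I_D = ½ k_n (V_GS − V_TN)², so V_GS − V_TN = √(2 I_D / k_n) = √(2 × 3.05 / 1.34) = 2.13 V.
V_GS = 0.471 + 2.13 = 2.6 V.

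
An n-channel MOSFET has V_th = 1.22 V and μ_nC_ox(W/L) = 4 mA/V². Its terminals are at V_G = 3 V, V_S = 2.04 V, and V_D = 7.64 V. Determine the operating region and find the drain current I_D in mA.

V_GS = V_G − V_S = 3 − 2.04 = 0.96 V; V_DS = V_D − V_S = 7.64 − 2.04 = 5.6 V.
V_GS = 0.96 V < V_th = 1.22 V, so the transistor is in cutoff.

Cutoff; I_D = 0 mA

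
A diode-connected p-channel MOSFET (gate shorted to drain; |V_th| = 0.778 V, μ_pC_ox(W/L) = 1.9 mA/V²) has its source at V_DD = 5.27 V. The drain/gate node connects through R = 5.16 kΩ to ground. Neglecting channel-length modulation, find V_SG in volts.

With gate tied to drain, V_SG = V_SD ≥ V_SG − |V_th|, so the device is in saturation.
KCL at the drain: ½ k_p (V_SG − |V_th|)² = (V_DD − V_SG)/R.
Let x = V_SG − 0.778. Then 4.9 x² + x − 4.492 = 0, giving x = 0.861 V (positive root), so V_SG = 1.64 V.
I_D = (V_DD − V_SG)/R = (5.27 − 1.64) / 5.16 = 0.704 mA.

V_SG = 1.64 V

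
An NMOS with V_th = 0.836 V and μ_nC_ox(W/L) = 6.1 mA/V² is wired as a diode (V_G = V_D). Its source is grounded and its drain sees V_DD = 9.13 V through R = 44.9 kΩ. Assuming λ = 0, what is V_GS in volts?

V_GS = 1.08 V

With gate tied to drain, V_GS = V_DS ≥ V_GS − V_th, so the device is in saturation.
KCL at the drain: ½ k_n (V_GS − V_th)² = (V_DD − V_GS)/R.
Let x = V_GS − 0.836. Then 137 x² + x − 8.294 = 0, giving x = 0.242 V (positive root), so V_GS = 1.08 V.
I_D = (V_DD − V_GS)/R = (9.13 − 1.08) / 44.9 = 0.179 mA.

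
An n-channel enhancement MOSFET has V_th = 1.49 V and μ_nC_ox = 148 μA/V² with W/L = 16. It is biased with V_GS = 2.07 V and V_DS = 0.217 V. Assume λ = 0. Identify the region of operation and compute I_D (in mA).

k_n = μ_nC_ox · (W/L) = 2.368 mA/V².
V_ov = V_GS − V_th = 2.07 − 1.49 = 0.58 V.
Since V_DS = 0.217 V < V_ov = 0.58 V, the device is in the triode region.
I_D = k_n [V_ov · V_DS − ½ V_DS²] = 2.368 × [0.58 × 0.217 − 0.5 × 0.217²] = 0.242 mA.

Triode; I_D = 0.242 mA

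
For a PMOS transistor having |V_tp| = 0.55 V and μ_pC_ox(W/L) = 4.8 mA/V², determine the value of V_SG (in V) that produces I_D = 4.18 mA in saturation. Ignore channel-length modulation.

V_SG = 1.87 V

In saturation I_D = ½ k_p (V_SG − |V_tp|)², so V_SG − |V_tp| = √(2 I_D / k_p) = √(2 × 4.18 / 4.8) = 1.32 V.
V_SG = 0.55 + 1.32 = 1.87 V.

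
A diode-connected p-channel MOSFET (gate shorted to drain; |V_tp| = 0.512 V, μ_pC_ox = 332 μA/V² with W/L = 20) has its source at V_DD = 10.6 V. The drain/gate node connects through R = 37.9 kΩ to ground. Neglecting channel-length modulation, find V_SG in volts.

V_SG = 0.791 V

With gate tied to drain, V_SG = V_SD ≥ V_SG − |V_tp|, so the device is in saturation.
k_p = μ_pC_ox · (W/L) = 6.64 mA/V².
KCL at the drain: ½ k_p (V_SG − |V_tp|)² = (V_DD − V_SG)/R.
Let x = V_SG − 0.512. Then 126 x² + x − 10.09 = 0, giving x = 0.279 V (positive root), so V_SG = 0.791 V.
I_D = (V_DD − V_SG)/R = (10.6 − 0.791) / 37.9 = 0.259 mA.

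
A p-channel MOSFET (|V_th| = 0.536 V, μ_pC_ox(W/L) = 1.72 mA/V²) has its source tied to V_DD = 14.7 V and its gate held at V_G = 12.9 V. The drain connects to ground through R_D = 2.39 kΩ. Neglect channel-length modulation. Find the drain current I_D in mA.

V_SG = V_DD − V_G = 14.7 − 12.9 = 1.8 V, so V_ov = 1.8 − 0.536 = 1.26 V.
Assume saturation: I_D = ½ k_p V_ov² = 0.5 × 1.72 × 1.26² = 1.37 mA, giving V_SD = V_DD − I_D R_D = 14.7 − 1.37 × 2.39 = 11.4 V.
V_SD = 11.4 V ≥ V_ov = 1.26 V, confirming saturation.

I_D = 1.37 mA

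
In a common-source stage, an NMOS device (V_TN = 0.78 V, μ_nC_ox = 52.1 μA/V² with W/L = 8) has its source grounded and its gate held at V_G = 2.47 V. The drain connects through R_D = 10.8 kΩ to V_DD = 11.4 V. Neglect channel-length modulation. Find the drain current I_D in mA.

I_D = 0.595 mA

V_GS = V_G = 2.47 V, so V_ov = 2.47 − 0.78 = 1.69 V.
k_n = μ_nC_ox · (W/L) = 0.4168 mA/V².
Assume saturation: I_D = ½ k_n V_ov² = 0.5 × 0.4168 × 1.69² = 0.595 mA, giving V_DS = V_DD − I_D R_D = 11.4 − 0.595 × 10.8 = 4.97 V.
V_DS = 4.97 V ≥ V_ov = 1.69 V, confirming saturation.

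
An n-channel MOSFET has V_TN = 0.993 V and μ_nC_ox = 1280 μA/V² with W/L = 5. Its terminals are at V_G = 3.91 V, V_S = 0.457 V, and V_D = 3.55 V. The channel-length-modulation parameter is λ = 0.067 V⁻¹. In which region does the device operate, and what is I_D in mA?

Saturation; I_D = 23.4 mA

V_GS = V_G − V_S = 3.91 − 0.457 = 3.45 V; V_DS = V_D − V_S = 3.55 − 0.457 = 3.09 V.
k_n = μ_nC_ox · (W/L) = 6.4 mA/V².
V_ov = V_GS − V_TN = 3.45 − 0.993 = 2.46 V.
Since V_DS = 3.09 V ≥ V_ov = 2.46 V, the device is in saturation.
I_D = ½ k_n V_ov² (1 + λ V_DS) = 0.5 × 6.4 × 2.46² × (1 + 0.067 × 3.09) = 23.4 mA.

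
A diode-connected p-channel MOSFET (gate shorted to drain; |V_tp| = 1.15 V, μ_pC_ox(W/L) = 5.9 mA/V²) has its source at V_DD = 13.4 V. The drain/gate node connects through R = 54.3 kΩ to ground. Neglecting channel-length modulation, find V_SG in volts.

V_SG = 1.42 V

With gate tied to drain, V_SG = V_SD ≥ V_SG − |V_tp|, so the device is in saturation.
KCL at the drain: ½ k_p (V_SG − |V_tp|)² = (V_DD − V_SG)/R.
Let x = V_SG − 1.15. Then 160 x² + x − 12.25 = 0, giving x = 0.273 V (positive root), so V_SG = 1.42 V.
I_D = (V_DD − V_SG)/R = (13.4 − 1.42) / 54.3 = 0.221 mA.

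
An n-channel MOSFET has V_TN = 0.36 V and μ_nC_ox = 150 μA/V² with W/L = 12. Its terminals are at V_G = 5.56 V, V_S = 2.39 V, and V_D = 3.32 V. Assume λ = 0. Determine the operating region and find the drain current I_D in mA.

Triode; I_D = 3.93 mA

V_GS = V_G − V_S = 5.56 − 2.39 = 3.17 V; V_DS = V_D − V_S = 3.32 − 2.39 = 0.93 V.
k_n = μ_nC_ox · (W/L) = 1.8 mA/V².
V_ov = V_GS − V_TN = 3.17 − 0.36 = 2.81 V.
Since V_DS = 0.93 V < V_ov = 2.81 V, the device is in the triode region.
I_D = k_n [V_ov · V_DS − ½ V_DS²] = 1.8 × [2.81 × 0.93 − 0.5 × 0.93²] = 3.93 mA.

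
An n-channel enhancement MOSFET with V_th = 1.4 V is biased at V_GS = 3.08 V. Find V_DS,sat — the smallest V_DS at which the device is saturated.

V_DS,sat = 1.68 V

The boundary between triode and saturation is V_DS = V_GS − V_th = V_ov.
V_ov = 3.08 − 1.4 = 1.68 V.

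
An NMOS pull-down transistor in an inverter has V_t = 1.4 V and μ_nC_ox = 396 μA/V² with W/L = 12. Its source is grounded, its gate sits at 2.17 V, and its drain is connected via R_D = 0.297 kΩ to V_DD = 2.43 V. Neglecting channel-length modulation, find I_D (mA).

I_D = 1.41 mA

V_GS = V_G = 2.17 V, so V_ov = 2.17 − 1.4 = 0.77 V.
k_n = μ_nC_ox · (W/L) = 4.752 mA/V².
Assume saturation: I_D = ½ k_n V_ov² = 0.5 × 4.752 × 0.77² = 1.41 mA, giving V_DS = V_DD − I_D R_D = 2.43 − 1.41 × 0.297 = 2.01 V.
V_DS = 2.01 V ≥ V_ov = 0.77 V, confirming saturation.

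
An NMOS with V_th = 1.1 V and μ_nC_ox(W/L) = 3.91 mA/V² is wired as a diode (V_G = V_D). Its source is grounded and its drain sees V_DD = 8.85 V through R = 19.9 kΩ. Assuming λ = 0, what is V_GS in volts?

V_GS = 1.53 V

With gate tied to drain, V_GS = V_DS ≥ V_GS − V_th, so the device is in saturation.
KCL at the drain: ½ k_n (V_GS − V_th)² = (V_DD − V_GS)/R.
Let x = V_GS − 1.1. Then 38.9 x² + x − 7.75 = 0, giving x = 0.434 V (positive root), so V_GS = 1.53 V.
I_D = (V_DD − V_GS)/R = (8.85 − 1.53) / 19.9 = 0.368 mA.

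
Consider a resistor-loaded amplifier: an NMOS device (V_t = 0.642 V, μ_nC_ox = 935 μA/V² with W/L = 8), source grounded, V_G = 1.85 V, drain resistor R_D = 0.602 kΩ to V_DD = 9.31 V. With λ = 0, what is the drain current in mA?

I_D = 5.46 mA

V_GS = V_G = 1.85 V, so V_ov = 1.85 − 0.642 = 1.21 V.
k_n = μ_nC_ox · (W/L) = 7.48 mA/V².
Assume saturation: I_D = ½ k_n V_ov² = 0.5 × 7.48 × 1.21² = 5.46 mA, giving V_DS = V_DD − I_D R_D = 9.31 − 5.46 × 0.602 = 6.02 V.
V_DS = 6.02 V ≥ V_ov = 1.21 V, confirming saturation.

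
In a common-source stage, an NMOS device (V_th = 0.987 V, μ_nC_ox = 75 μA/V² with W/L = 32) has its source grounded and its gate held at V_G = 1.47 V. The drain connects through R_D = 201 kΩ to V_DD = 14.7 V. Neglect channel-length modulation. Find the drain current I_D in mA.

V_GS = V_G = 1.47 V, so V_ov = 1.47 − 0.987 = 0.483 V.
k_n = μ_nC_ox · (W/L) = 2.4 mA/V².
Assume saturation: I_D = ½ k_n V_ov² = 0.5 × 2.4 × 0.483² = 0.28 mA, giving V_DS = V_DD − I_D R_D = 14.7 − 0.28 × 201 = -41.6 V.
But -41.6 V < V_ov = 0.483 V, so the device is actually in triode.
In triode I_D = k_n[V_ov V_DS − ½ V_DS²] and I_D = (V_DD − V_DS)/R_D. Equating: 241 V_DS² − 234 V_DS + 14.7 = 0, giving V_DS = 0.0675 V (the root below V_ov).
I_D = (14.7 − 0.0675) / 201 = 0.0728 mA.

I_D = 0.0728 mA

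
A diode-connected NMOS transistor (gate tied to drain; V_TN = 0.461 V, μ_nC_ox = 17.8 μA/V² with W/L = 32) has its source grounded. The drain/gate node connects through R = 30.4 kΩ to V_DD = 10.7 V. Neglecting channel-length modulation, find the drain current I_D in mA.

With gate tied to drain, V_GS = V_DS ≥ V_GS − V_TN, so the device is in saturation.
k_n = μ_nC_ox · (W/L) = 0.5696 mA/V².
KCL at the drain: ½ k_n (V_GS − V_TN)² = (V_DD − V_GS)/R.
Let x = V_GS − 0.461. Then 8.66 x² + x − 10.24 = 0, giving x = 1.03 V (positive root), so V_GS = 1.49 V.
I_D = (V_DD − V_GS)/R = (10.7 − 1.49) / 30.4 = 0.303 mA.

I_D = 0.303 mA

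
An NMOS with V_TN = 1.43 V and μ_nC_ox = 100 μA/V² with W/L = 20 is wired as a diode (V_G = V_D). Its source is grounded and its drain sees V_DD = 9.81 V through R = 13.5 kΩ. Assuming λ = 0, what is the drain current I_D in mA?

I_D = 0.565 mA

With gate tied to drain, V_GS = V_DS ≥ V_GS − V_TN, so the device is in saturation.
k_n = μ_nC_ox · (W/L) = 2 mA/V².
KCL at the drain: ½ k_n (V_GS − V_TN)² = (V_DD − V_GS)/R.
Let x = V_GS − 1.43. Then 13.5 x² + x − 8.38 = 0, giving x = 0.752 V (positive root), so V_GS = 2.18 V.
I_D = (V_DD − V_GS)/R = (9.81 − 2.18) / 13.5 = 0.565 mA.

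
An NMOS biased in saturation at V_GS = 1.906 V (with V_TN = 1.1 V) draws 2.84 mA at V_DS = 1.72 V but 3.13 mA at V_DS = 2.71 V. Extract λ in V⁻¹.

λ = 0.125 V⁻¹

With V_GS fixed, I_D ∝ (1 + λ V_DS) in saturation, so I_D2/I_D1 = (1 + λ V_DS2)/(1 + λ V_DS1).
3.13/2.84 = 1.102 = (1 + 2.71 λ)/(1 + 1.72 λ).
Solving: λ (I_D1 V_DS2 − I_D2 V_DS1) = I_D2 − I_D1, so λ = (3.13 − 2.84) / (2.84 × 2.71 − 3.13 × 1.72) = 0.29 / 2.31 = 0.125 V⁻¹.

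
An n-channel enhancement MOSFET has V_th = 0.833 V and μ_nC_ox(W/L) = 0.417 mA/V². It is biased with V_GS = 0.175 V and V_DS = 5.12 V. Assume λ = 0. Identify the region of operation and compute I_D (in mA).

Cutoff; I_D = 0 mA

V_GS = 0.175 V < V_th = 0.833 V, so the transistor is in cutoff.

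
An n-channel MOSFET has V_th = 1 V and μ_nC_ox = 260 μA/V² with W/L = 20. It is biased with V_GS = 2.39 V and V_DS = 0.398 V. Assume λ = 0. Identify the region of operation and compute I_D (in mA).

Triode; I_D = 2.46 mA

k_n = μ_nC_ox · (W/L) = 5.2 mA/V².
V_ov = V_GS − V_th = 2.39 − 1 = 1.39 V.
Since V_DS = 0.398 V < V_ov = 1.39 V, the device is in the triode region.
I_D = k_n [V_ov · V_DS − ½ V_DS²] = 5.2 × [1.39 × 0.398 − 0.5 × 0.398²] = 2.46 mA.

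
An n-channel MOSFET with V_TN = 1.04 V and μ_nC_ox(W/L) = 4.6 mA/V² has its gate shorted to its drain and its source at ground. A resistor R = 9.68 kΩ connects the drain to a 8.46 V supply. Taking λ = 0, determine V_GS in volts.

With gate tied to drain, V_GS = V_DS ≥ V_GS − V_TN, so the device is in saturation.
KCL at the drain: ½ k_n (V_GS − V_TN)² = (V_DD − V_GS)/R.
Let x = V_GS − 1.04. Then 22.3 x² + x − 7.42 = 0, giving x = 0.555 V (positive root), so V_GS = 1.6 V.
I_D = (V_DD − V_GS)/R = (8.46 − 1.6) / 9.68 = 0.709 mA.

V_GS = 1.60 V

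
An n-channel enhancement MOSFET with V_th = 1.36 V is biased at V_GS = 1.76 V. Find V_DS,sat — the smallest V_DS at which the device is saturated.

V_DS,sat = 0.400 V

The boundary between triode and saturation is V_DS = V_GS − V_th = V_ov.
V_ov = 1.76 − 1.36 = 0.4 V.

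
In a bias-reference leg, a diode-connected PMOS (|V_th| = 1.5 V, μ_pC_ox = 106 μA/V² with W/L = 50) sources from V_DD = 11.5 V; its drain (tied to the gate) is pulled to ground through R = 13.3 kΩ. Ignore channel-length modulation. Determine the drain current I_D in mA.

I_D = 0.713 mA

With gate tied to drain, V_SG = V_SD ≥ V_SG − |V_th|, so the device is in saturation.
k_p = μ_pC_ox · (W/L) = 5.3 mA/V².
KCL at the drain: ½ k_p (V_SG − |V_th|)² = (V_DD − V_SG)/R.
Let x = V_SG − 1.5. Then 35.2 x² + x − 10 = 0, giving x = 0.519 V (positive root), so V_SG = 2.02 V.
I_D = (V_DD − V_SG)/R = (11.5 − 2.02) / 13.3 = 0.713 mA.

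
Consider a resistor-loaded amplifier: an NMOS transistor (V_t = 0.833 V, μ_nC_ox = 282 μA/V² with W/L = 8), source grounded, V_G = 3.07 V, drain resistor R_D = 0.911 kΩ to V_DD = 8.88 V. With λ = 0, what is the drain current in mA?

V_GS = V_G = 3.07 V, so V_ov = 3.07 − 0.833 = 2.24 V.
k_n = μ_nC_ox · (W/L) = 2.256 mA/V².
Assume saturation: I_D = ½ k_n V_ov² = 0.5 × 2.256 × 2.24² = 5.64 mA, giving V_DS = V_DD − I_D R_D = 8.88 − 5.64 × 0.911 = 3.74 V.
V_DS = 3.74 V ≥ V_ov = 2.24 V, confirming saturation.

I_D = 5.64 mA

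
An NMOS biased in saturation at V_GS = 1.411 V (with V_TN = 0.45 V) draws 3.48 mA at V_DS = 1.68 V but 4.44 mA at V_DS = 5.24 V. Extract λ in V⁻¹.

With V_GS fixed, I_D ∝ (1 + λ V_DS) in saturation, so I_D2/I_D1 = (1 + λ V_DS2)/(1 + λ V_DS1).
4.44/3.48 = 1.276 = (1 + 5.24 λ)/(1 + 1.68 λ).
Solving: λ (I_D1 V_DS2 − I_D2 V_DS1) = I_D2 − I_D1, so λ = (4.44 − 3.48) / (3.48 × 5.24 − 4.44 × 1.68) = 0.96 / 10.8 = 0.0891 V⁻¹.

λ = 0.0891 V⁻¹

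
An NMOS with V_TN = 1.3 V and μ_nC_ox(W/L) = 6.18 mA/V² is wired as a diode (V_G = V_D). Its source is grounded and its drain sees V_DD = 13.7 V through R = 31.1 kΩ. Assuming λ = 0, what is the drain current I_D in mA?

I_D = 0.387 mA

With gate tied to drain, V_GS = V_DS ≥ V_GS − V_TN, so the device is in saturation.
KCL at the drain: ½ k_n (V_GS − V_TN)² = (V_DD − V_GS)/R.
Let x = V_GS − 1.3. Then 96.1 x² + x − 12.4 = 0, giving x = 0.354 V (positive root), so V_GS = 1.65 V.
I_D = (V_DD − V_GS)/R = (13.7 − 1.65) / 31.1 = 0.387 mA.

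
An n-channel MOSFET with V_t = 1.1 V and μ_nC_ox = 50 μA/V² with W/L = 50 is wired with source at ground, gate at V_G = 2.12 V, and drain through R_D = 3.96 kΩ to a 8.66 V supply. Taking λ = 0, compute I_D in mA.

I_D = 1.30 mA

V_GS = V_G = 2.12 V, so V_ov = 2.12 − 1.1 = 1.02 V.
k_n = μ_nC_ox · (W/L) = 2.5 mA/V².
Assume saturation: I_D = ½ k_n V_ov² = 0.5 × 2.5 × 1.02² = 1.3 mA, giving V_DS = V_DD − I_D R_D = 8.66 − 1.3 × 3.96 = 3.51 V.
V_DS = 3.51 V ≥ V_ov = 1.02 V, confirming saturation.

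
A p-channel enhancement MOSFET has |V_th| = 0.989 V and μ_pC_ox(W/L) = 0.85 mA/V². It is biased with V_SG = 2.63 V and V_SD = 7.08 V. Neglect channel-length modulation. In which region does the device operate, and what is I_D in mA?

V_ov = V_SG − |V_th| = 2.63 − 0.989 = 1.64 V.
Since V_SD = 7.08 V ≥ V_ov = 1.64 V, the device is in saturation.
I_D = ½ k_p V_ov² = 0.5 × 0.85 × 1.64² = 1.14 mA.

Saturation; I_D = 1.14 mA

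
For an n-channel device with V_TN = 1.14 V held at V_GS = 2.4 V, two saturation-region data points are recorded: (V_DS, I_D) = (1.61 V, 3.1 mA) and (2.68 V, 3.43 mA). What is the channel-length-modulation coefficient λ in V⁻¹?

λ = 0.118 V⁻¹

With V_GS fixed, I_D ∝ (1 + λ V_DS) in saturation, so I_D2/I_D1 = (1 + λ V_DS2)/(1 + λ V_DS1).
3.43/3.1 = 1.106 = (1 + 2.68 λ)/(1 + 1.61 λ).
Solving: λ (I_D1 V_DS2 − I_D2 V_DS1) = I_D2 − I_D1, so λ = (3.43 − 3.1) / (3.1 × 2.68 − 3.43 × 1.61) = 0.33 / 2.79 = 0.118 V⁻¹.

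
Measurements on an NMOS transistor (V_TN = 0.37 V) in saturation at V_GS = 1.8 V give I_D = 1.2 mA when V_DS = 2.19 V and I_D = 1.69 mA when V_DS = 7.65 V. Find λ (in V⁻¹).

With V_GS fixed, I_D ∝ (1 + λ V_DS) in saturation, so I_D2/I_D1 = (1 + λ V_DS2)/(1 + λ V_DS1).
1.69/1.2 = 1.408 = (1 + 7.65 λ)/(1 + 2.19 λ).
Solving: λ (I_D1 V_DS2 − I_D2 V_DS1) = I_D2 − I_D1, so λ = (1.69 − 1.2) / (1.2 × 7.65 − 1.69 × 2.19) = 0.49 / 5.48 = 0.0894 V⁻¹.

λ = 0.0894 V⁻¹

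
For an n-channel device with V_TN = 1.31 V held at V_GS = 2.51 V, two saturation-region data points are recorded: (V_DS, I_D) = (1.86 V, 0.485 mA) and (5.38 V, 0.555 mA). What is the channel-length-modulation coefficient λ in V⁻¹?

λ = 0.0444 V⁻¹

With V_GS fixed, I_D ∝ (1 + λ V_DS) in saturation, so I_D2/I_D1 = (1 + λ V_DS2)/(1 + λ V_DS1).
0.555/0.485 = 1.144 = (1 + 5.38 λ)/(1 + 1.86 λ).
Solving: λ (I_D1 V_DS2 − I_D2 V_DS1) = I_D2 − I_D1, so λ = (0.555 − 0.485) / (0.485 × 5.38 − 0.555 × 1.86) = 0.07 / 1.58 = 0.0444 V⁻¹.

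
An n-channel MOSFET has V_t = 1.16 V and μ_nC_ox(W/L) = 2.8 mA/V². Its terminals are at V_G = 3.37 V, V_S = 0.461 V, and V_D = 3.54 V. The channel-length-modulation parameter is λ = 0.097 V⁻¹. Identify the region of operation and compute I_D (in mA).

V_GS = V_G − V_S = 3.37 − 0.461 = 2.91 V; V_DS = V_D − V_S = 3.54 − 0.461 = 3.08 V.
V_ov = V_GS − V_t = 2.91 − 1.16 = 1.75 V.
Since V_DS = 3.08 V ≥ V_ov = 1.75 V, the device is in saturation.
I_D = ½ k_n V_ov² (1 + λ V_DS) = 0.5 × 2.8 × 1.75² × (1 + 0.097 × 3.08) = 5.56 mA.

Saturation; I_D = 5.56 mA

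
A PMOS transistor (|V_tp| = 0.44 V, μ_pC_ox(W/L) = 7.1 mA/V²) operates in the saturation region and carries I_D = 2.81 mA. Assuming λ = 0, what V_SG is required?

In saturation I_D = ½ k_p (V_SG − |V_tp|)², so V_SG − |V_tp| = √(2 I_D / k_p) = √(2 × 2.81 / 7.1) = 0.89 V.
V_SG = 0.44 + 0.89 = 1.33 V.

V_SG = 1.33 V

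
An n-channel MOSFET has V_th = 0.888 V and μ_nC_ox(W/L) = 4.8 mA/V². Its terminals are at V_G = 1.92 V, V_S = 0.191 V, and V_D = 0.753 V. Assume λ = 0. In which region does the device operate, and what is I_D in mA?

V_GS = V_G − V_S = 1.92 − 0.191 = 1.73 V; V_DS = V_D − V_S = 0.753 − 0.191 = 0.562 V.
V_ov = V_GS − V_th = 1.73 − 0.888 = 0.841 V.
Since V_DS = 0.562 V < V_ov = 0.841 V, the device is in the triode region.
I_D = k_n [V_ov · V_DS − ½ V_DS²] = 4.8 × [0.841 × 0.562 − 0.5 × 0.562²] = 1.51 mA.

Triode; I_D = 1.51 mA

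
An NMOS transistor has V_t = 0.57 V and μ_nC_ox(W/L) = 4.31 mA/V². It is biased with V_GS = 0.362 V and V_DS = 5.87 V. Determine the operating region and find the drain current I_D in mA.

V_GS = 0.362 V < V_t = 0.57 V, so the transistor is in cutoff.

Cutoff; I_D = 0 mA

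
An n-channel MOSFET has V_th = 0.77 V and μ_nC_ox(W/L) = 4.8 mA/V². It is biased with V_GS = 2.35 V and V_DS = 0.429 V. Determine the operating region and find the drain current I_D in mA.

V_ov = V_GS − V_th = 2.35 − 0.77 = 1.58 V.
Since V_DS = 0.429 V < V_ov = 1.58 V, the device is in the triode region.
I_D = k_n [V_ov · V_DS − ½ V_DS²] = 4.8 × [1.58 × 0.429 − 0.5 × 0.429²] = 2.81 mA.

Triode; I_D = 2.81 mA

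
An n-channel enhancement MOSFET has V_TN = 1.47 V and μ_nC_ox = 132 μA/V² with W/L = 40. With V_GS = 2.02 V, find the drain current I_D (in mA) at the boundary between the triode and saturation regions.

I_D = 0.799 mA

At the boundary V_DS = V_ov = V_GS − V_TN = 2.02 − 1.47 = 0.55 V.
k_n = μ_nC_ox · (W/L) = 5.28 mA/V².
I_D = ½ k_n V_ov² = 0.5 × 5.28 × 0.55² = 0.799 mA.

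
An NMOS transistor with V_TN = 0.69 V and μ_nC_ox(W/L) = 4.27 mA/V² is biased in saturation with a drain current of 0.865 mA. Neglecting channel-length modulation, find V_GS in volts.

In saturation I_D = ½ k_n (V_GS − V_TN)², so V_GS − V_TN = √(2 I_D / k_n) = √(2 × 0.865 / 4.27) = 0.637 V.
V_GS = 0.69 + 0.637 = 1.33 V.

V_GS = 1.33 V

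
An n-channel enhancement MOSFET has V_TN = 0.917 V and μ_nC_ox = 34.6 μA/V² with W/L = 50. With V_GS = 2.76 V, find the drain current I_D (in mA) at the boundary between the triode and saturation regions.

I_D = 2.94 mA

At the boundary V_DS = V_ov = V_GS − V_TN = 2.76 − 0.917 = 1.84 V.
k_n = μ_nC_ox · (W/L) = 1.73 mA/V².
I_D = ½ k_n V_ov² = 0.5 × 1.73 × 1.84² = 2.94 mA.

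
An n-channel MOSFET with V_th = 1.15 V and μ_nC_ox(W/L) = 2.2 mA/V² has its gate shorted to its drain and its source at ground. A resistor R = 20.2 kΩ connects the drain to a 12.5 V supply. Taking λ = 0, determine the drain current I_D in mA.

With gate tied to drain, V_GS = V_DS ≥ V_GS − V_th, so the device is in saturation.
KCL at the drain: ½ k_n (V_GS − V_th)² = (V_DD − V_GS)/R.
Let x = V_GS − 1.15. Then 22.2 x² + x − 11.35 = 0, giving x = 0.693 V (positive root), so V_GS = 1.84 V.
I_D = (V_DD − V_GS)/R = (12.5 − 1.84) / 20.2 = 0.528 mA.

I_D = 0.528 mA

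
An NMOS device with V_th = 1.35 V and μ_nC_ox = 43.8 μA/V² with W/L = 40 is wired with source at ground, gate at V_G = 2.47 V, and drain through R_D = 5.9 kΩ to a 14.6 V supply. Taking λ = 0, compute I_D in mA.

V_GS = V_G = 2.47 V, so V_ov = 2.47 − 1.35 = 1.12 V.
k_n = μ_nC_ox · (W/L) = 1.752 mA/V².
Assume saturation: I_D = ½ k_n V_ov² = 0.5 × 1.752 × 1.12² = 1.1 mA, giving V_DS = V_DD − I_D R_D = 14.6 − 1.1 × 5.9 = 8.12 V.
V_DS = 8.12 V ≥ V_ov = 1.12 V, confirming saturation.

I_D = 1.10 mA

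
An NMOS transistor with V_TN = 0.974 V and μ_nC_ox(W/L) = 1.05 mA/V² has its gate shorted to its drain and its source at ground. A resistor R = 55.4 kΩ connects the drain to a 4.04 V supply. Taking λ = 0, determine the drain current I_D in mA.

With gate tied to drain, V_GS = V_DS ≥ V_GS − V_TN, so the device is in saturation.
KCL at the drain: ½ k_n (V_GS − V_TN)² = (V_DD − V_GS)/R.
Let x = V_GS − 0.974. Then 29.1 x² + x − 3.066 = 0, giving x = 0.308 V (positive root), so V_GS = 1.28 V.
I_D = (V_DD − V_GS)/R = (4.04 − 1.28) / 55.4 = 0.0498 mA.

I_D = 0.0498 mA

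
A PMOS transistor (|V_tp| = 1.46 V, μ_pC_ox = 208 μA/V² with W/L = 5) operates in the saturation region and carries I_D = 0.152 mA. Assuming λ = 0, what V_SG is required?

k_p = μ_pC_ox · (W/L) = 1.04 mA/V².
In saturation I_D = ½ k_p (V_SG − |V_tp|)², so V_SG − |V_tp| = √(2 I_D / k_p) = √(2 × 0.152 / 1.04) = 0.541 V.
V_SG = 1.46 + 0.541 = 2 V.

V_SG = 2.00 V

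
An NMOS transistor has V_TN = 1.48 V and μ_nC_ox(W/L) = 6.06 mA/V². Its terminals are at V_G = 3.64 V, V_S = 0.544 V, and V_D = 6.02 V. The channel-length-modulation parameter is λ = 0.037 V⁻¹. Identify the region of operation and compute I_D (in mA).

Saturation; I_D = 9.52 mA

V_GS = V_G − V_S = 3.64 − 0.544 = 3.1 V; V_DS = V_D − V_S = 6.02 − 0.544 = 5.48 V.
V_ov = V_GS − V_TN = 3.1 − 1.48 = 1.62 V.
Since V_DS = 5.48 V ≥ V_ov = 1.62 V, the device is in saturation.
I_D = ½ k_n V_ov² (1 + λ V_DS) = 0.5 × 6.06 × 1.62² × (1 + 0.037 × 5.48) = 9.52 mA.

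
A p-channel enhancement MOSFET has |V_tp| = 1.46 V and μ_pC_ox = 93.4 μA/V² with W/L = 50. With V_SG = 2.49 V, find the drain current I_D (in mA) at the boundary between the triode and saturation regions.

I_D = 2.48 mA

At the boundary V_SD = V_ov = V_SG − |V_tp| = 2.49 − 1.46 = 1.03 V.
k_p = μ_pC_ox · (W/L) = 4.67 mA/V².
I_D = ½ k_p V_ov² = 0.5 × 4.67 × 1.03² = 2.48 mA.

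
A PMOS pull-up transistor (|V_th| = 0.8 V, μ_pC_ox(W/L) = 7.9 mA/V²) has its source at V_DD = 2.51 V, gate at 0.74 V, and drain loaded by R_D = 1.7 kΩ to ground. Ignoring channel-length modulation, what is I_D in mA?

V_SG = V_DD − V_G = 2.51 − 0.74 = 1.77 V, so V_ov = 1.77 − 0.8 = 0.97 V.
Assume saturation: I_D = ½ k_p V_ov² = 0.5 × 7.9 × 0.97² = 3.72 mA, giving V_SD = V_DD − I_D R_D = 2.51 − 3.72 × 1.7 = -3.81 V.
But -3.81 V < V_ov = 0.97 V, so the device is actually in triode.
In triode I_D = k_p[V_ov V_SD − ½ V_SD²] and I_D = (V_DD − V_SD)/R_D. Equating: 6.71 V_SD² − 14.03 V_SD + 2.51 = 0, giving V_SD = 0.198 V (the root below V_ov).
I_D = (2.51 − 0.198) / 1.7 = 1.36 mA.

I_D = 1.36 mA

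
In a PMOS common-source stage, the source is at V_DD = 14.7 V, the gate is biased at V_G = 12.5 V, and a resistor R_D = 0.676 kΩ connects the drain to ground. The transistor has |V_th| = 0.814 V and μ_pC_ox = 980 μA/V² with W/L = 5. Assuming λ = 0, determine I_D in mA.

V_SG = V_DD − V_G = 14.7 − 12.5 = 2.2 V, so V_ov = 2.2 − 0.814 = 1.39 V.
k_p = μ_pC_ox · (W/L) = 4.9 mA/V².
Assume saturation: I_D = ½ k_p V_ov² = 0.5 × 4.9 × 1.39² = 4.71 mA, giving V_SD = V_DD − I_D R_D = 14.7 − 4.71 × 0.676 = 11.5 V.
V_SD = 11.5 V ≥ V_ov = 1.39 V, confirming saturation.

I_D = 4.71 mA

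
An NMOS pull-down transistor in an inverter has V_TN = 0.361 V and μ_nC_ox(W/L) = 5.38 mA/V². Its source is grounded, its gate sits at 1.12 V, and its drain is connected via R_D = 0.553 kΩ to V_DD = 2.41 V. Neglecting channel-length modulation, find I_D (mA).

I_D = 1.55 mA

V_GS = V_G = 1.12 V, so V_ov = 1.12 − 0.361 = 0.759 V.
Assume saturation: I_D = ½ k_n V_ov² = 0.5 × 5.38 × 0.759² = 1.55 mA, giving V_DS = V_DD − I_D R_D = 2.41 − 1.55 × 0.553 = 1.55 V.
V_DS = 1.55 V ≥ V_ov = 0.759 V, confirming saturation.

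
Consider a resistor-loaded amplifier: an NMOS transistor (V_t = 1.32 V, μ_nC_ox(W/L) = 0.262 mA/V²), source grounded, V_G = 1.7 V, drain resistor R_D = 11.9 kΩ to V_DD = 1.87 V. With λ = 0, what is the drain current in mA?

V_GS = V_G = 1.7 V, so V_ov = 1.7 − 1.32 = 0.38 V.
Assume saturation: I_D = ½ k_n V_ov² = 0.5 × 0.262 × 0.38² = 0.0189 mA, giving V_DS = V_DD − I_D R_D = 1.87 − 0.0189 × 11.9 = 1.64 V.
V_DS = 1.64 V ≥ V_ov = 0.38 V, confirming saturation.

I_D = 0.0189 mA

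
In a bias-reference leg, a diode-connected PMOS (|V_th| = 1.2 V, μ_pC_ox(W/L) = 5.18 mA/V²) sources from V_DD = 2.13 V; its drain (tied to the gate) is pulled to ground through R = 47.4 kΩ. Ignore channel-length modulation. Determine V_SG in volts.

With gate tied to drain, V_SG = V_SD ≥ V_SG − |V_th|, so the device is in saturation.
KCL at the drain: ½ k_p (V_SG − |V_th|)² = (V_DD − V_SG)/R.
Let x = V_SG − 1.2. Then 123 x² + x − 0.93 = 0, giving x = 0.0831 V (positive root), so V_SG = 1.28 V.
I_D = (V_DD − V_SG)/R = (2.13 − 1.28) / 47.4 = 0.0179 mA.

V_SG = 1.28 V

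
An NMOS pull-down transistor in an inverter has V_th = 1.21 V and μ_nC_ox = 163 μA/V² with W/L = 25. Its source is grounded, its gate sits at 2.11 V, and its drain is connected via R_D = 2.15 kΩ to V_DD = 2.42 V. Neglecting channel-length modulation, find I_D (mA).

V_GS = V_G = 2.11 V, so V_ov = 2.11 − 1.21 = 0.9 V.
k_n = μ_nC_ox · (W/L) = 4.075 mA/V².
Assume saturation: I_D = ½ k_n V_ov² = 0.5 × 4.075 × 0.9² = 1.65 mA, giving V_DS = V_DD − I_D R_D = 2.42 − 1.65 × 2.15 = -1.13 V.
But -1.13 V < V_ov = 0.9 V, so the device is actually in triode.
In triode I_D = k_n[V_ov V_DS − ½ V_DS²] and I_D = (V_DD − V_DS)/R_D. Equating: 4.38 V_DS² − 8.885 V_DS + 2.42 = 0, giving V_DS = 0.324 V (the root below V_ov).
I_D = (2.42 − 0.324) / 2.15 = 0.975 mA.

I_D = 0.975 mA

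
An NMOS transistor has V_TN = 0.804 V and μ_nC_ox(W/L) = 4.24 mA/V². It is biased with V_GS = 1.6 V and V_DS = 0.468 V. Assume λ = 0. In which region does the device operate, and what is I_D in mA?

Triode; I_D = 1.12 mA

V_ov = V_GS − V_TN = 1.6 − 0.804 = 0.796 V.
Since V_DS = 0.468 V < V_ov = 0.796 V, the device is in the triode region.
I_D = k_n [V_ov · V_DS − ½ V_DS²] = 4.24 × [0.796 × 0.468 − 0.5 × 0.468²] = 1.12 mA.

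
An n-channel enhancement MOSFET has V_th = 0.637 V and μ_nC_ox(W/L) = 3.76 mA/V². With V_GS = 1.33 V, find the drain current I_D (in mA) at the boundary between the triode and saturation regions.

At the boundary V_DS = V_ov = V_GS − V_th = 1.33 − 0.637 = 0.693 V.
I_D = ½ k_n V_ov² = 0.5 × 3.76 × 0.693² = 0.903 mA.

I_D = 0.903 mA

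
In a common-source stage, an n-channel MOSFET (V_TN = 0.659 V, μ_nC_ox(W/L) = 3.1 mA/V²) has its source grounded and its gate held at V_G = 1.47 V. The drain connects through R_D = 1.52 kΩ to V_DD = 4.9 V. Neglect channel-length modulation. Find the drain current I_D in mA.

V_GS = V_G = 1.47 V, so V_ov = 1.47 − 0.659 = 0.811 V.
Assume saturation: I_D = ½ k_n V_ov² = 0.5 × 3.1 × 0.811² = 1.02 mA, giving V_DS = V_DD − I_D R_D = 4.9 − 1.02 × 1.52 = 3.35 V.
V_DS = 3.35 V ≥ V_ov = 0.811 V, confirming saturation.

I_D = 1.02 mA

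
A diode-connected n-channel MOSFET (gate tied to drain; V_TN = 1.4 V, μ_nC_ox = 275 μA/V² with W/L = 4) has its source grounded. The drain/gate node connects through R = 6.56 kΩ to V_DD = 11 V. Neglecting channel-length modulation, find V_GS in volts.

With gate tied to drain, V_GS = V_DS ≥ V_GS − V_TN, so the device is in saturation.
k_n = μ_nC_ox · (W/L) = 1.1 mA/V².
KCL at the drain: ½ k_n (V_GS − V_TN)² = (V_DD − V_GS)/R.
Let x = V_GS − 1.4. Then 3.61 x² + x − 9.6 = 0, giving x = 1.5 V (positive root), so V_GS = 2.9 V.
I_D = (V_DD − V_GS)/R = (11 − 2.9) / 6.56 = 1.23 mA.

V_GS = 2.90 V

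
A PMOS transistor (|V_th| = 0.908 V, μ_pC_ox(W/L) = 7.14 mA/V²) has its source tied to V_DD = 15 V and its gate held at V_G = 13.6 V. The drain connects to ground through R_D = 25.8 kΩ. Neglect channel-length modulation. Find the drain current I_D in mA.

I_D = 0.573 mA

V_SG = V_DD − V_G = 15 − 13.6 = 1.4 V, so V_ov = 1.4 − 0.908 = 0.492 V.
Assume saturation: I_D = ½ k_p V_ov² = 0.5 × 7.14 × 0.492² = 0.864 mA, giving V_SD = V_DD − I_D R_D = 15 − 0.864 × 25.8 = -7.3 V.
But -7.3 V < V_ov = 0.492 V, so the device is actually in triode.
In triode I_D = k_p[V_ov V_SD − ½ V_SD²] and I_D = (V_DD − V_SD)/R_D. Equating: 92.1 V_SD² − 91.63 V_SD + 15 = 0, giving V_SD = 0.207 V (the root below V_ov).
I_D = (15 − 0.207) / 25.8 = 0.573 mA.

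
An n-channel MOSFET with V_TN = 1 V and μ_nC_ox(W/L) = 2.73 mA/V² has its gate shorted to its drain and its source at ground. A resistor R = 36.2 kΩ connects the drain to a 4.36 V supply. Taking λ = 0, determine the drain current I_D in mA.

I_D = 0.0859 mA

With gate tied to drain, V_GS = V_DS ≥ V_GS − V_TN, so the device is in saturation.
KCL at the drain: ½ k_n (V_GS − V_TN)² = (V_DD − V_GS)/R.
Let x = V_GS − 1. Then 49.4 x² + x − 3.36 = 0, giving x = 0.251 V (positive root), so V_GS = 1.25 V.
I_D = (V_DD − V_GS)/R = (4.36 − 1.25) / 36.2 = 0.0859 mA.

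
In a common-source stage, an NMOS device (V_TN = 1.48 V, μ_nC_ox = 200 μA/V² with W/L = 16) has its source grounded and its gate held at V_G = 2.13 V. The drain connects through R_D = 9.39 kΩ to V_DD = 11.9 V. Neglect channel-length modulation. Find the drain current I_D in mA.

I_D = 0.676 mA

V_GS = V_G = 2.13 V, so V_ov = 2.13 − 1.48 = 0.65 V.
k_n = μ_nC_ox · (W/L) = 3.2 mA/V².
Assume saturation: I_D = ½ k_n V_ov² = 0.5 × 3.2 × 0.65² = 0.676 mA, giving V_DS = V_DD − I_D R_D = 11.9 − 0.676 × 9.39 = 5.55 V.
V_DS = 5.55 V ≥ V_ov = 0.65 V, confirming saturation.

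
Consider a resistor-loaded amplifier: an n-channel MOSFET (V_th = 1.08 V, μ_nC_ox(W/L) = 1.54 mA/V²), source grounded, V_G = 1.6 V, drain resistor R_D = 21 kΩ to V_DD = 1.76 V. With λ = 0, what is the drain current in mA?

V_GS = V_G = 1.6 V, so V_ov = 1.6 − 1.08 = 0.52 V.
Assume saturation: I_D = ½ k_n V_ov² = 0.5 × 1.54 × 0.52² = 0.208 mA, giving V_DS = V_DD − I_D R_D = 1.76 − 0.208 × 21 = -2.61 V.
But -2.61 V < V_ov = 0.52 V, so the device is actually in triode.
In triode I_D = k_n[V_ov V_DS − ½ V_DS²] and I_D = (V_DD − V_DS)/R_D. Equating: 16.2 V_DS² − 17.82 V_DS + 1.76 = 0, giving V_DS = 0.11 V (the root below V_ov).
I_D = (1.76 − 0.11) / 21 = 0.0786 mA.

I_D = 0.0786 mA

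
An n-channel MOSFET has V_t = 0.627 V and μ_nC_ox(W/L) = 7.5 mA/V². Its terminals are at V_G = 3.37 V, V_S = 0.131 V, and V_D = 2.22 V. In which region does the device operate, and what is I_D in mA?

Triode; I_D = 24.6 mA

V_GS = V_G − V_S = 3.37 − 0.131 = 3.24 V; V_DS = V_D − V_S = 2.22 − 0.131 = 2.09 V.
V_ov = V_GS − V_t = 3.24 − 0.627 = 2.61 V.
Since V_DS = 2.09 V < V_ov = 2.61 V, the device is in the triode region.
I_D = k_n [V_ov · V_DS − ½ V_DS²] = 7.5 × [2.61 × 2.09 − 0.5 × 2.09²] = 24.6 mA.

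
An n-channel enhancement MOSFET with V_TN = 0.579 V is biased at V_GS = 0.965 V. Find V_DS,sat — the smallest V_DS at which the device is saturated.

V_DS,sat = 0.386 V

The boundary between triode and saturation is V_DS = V_GS − V_TN = V_ov.
V_ov = 0.965 − 0.579 = 0.386 V.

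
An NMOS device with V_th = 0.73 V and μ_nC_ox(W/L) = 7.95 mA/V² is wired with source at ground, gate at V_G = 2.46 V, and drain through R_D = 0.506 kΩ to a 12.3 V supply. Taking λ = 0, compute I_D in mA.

I_D = 11.9 mA

V_GS = V_G = 2.46 V, so V_ov = 2.46 − 0.73 = 1.73 V.
Assume saturation: I_D = ½ k_n V_ov² = 0.5 × 7.95 × 1.73² = 11.9 mA, giving V_DS = V_DD − I_D R_D = 12.3 − 11.9 × 0.506 = 6.28 V.
V_DS = 6.28 V ≥ V_ov = 1.73 V, confirming saturation.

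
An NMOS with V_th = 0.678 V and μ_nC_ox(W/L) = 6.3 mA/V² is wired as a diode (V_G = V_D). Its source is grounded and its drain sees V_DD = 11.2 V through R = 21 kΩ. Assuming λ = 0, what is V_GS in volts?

With gate tied to drain, V_GS = V_DS ≥ V_GS − V_th, so the device is in saturation.
KCL at the drain: ½ k_n (V_GS − V_th)² = (V_DD − V_GS)/R.
Let x = V_GS − 0.678. Then 66.1 x² + x − 10.52 = 0, giving x = 0.391 V (positive root), so V_GS = 1.07 V.
I_D = (V_DD − V_GS)/R = (11.2 − 1.07) / 21 = 0.482 mA.

V_GS = 1.07 V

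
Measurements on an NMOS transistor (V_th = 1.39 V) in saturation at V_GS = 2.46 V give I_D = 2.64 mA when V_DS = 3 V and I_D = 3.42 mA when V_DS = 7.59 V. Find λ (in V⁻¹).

λ = 0.0798 V⁻¹

With V_GS fixed, I_D ∝ (1 + λ V_DS) in saturation, so I_D2/I_D1 = (1 + λ V_DS2)/(1 + λ V_DS1).
3.42/2.64 = 1.295 = (1 + 7.59 λ)/(1 + 3 λ).
Solving: λ (I_D1 V_DS2 − I_D2 V_DS1) = I_D2 − I_D1, so λ = (3.42 − 2.64) / (2.64 × 7.59 − 3.42 × 3) = 0.78 / 9.78 = 0.0798 V⁻¹.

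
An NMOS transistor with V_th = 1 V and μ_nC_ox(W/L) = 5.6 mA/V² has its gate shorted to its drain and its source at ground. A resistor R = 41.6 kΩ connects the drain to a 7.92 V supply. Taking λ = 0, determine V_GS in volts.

With gate tied to drain, V_GS = V_DS ≥ V_GS − V_th, so the device is in saturation.
KCL at the drain: ½ k_n (V_GS − V_th)² = (V_DD − V_GS)/R.
Let x = V_GS − 1. Then 116 x² + x − 6.92 = 0, giving x = 0.239 V (positive root), so V_GS = 1.24 V.
I_D = (V_DD − V_GS)/R = (7.92 − 1.24) / 41.6 = 0.161 mA.

V_GS = 1.24 V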